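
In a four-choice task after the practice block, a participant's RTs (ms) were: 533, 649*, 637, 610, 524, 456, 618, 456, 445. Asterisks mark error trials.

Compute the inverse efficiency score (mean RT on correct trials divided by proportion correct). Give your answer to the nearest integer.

Correct trials (n=8): 533, 637, 610, 524, 456, 618, 456, 445
Mean correct RT = 4279/8 = 534.8750 ms
Proportion correct = 8/9
IES = 534.8750 / (8/9) = 601.734 ms

602 ms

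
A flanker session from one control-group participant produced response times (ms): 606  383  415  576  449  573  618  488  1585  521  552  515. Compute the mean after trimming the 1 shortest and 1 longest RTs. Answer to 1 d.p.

531.3 ms

Sorted: 383, 415, 449, 488, 515, 521, 552, 573, 576, 606, 618, 1585
Drop lowest 1 (383) and highest 1 (1585)
Remaining (n=10): Σ = 5313, mean = 5313/10 = 531.300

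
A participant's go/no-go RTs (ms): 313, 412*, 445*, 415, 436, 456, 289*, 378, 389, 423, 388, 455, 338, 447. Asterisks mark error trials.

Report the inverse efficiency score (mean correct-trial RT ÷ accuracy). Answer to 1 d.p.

Correct trials (n=11): 313, 415, 436, 456, 378, 389, 423, 388, 455, 338, 447
Mean correct RT = 4438/11 = 403.4545 ms
Proportion correct = 11/14
IES = 403.4545 / (11/14) = 513.488 ms

513.5 ms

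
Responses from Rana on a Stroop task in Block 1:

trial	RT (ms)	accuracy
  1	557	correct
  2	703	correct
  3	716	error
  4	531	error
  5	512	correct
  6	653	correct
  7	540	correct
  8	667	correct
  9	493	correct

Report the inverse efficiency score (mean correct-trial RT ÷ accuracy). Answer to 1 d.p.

Correct trials (n=7): 557, 703, 512, 653, 540, 667, 493
Mean correct RT = 4125/7 = 589.2857 ms
Proportion correct = 7/9
IES = 589.2857 / (7/9) = 757.653 ms

757.7 ms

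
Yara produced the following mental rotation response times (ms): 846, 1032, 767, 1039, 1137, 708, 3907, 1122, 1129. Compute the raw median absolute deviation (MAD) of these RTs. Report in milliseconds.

98 ms

Sorted: 708, 767, 846, 1032, 1039, 1122, 1129, 1137, 3907 → median = 1039
|x − 1039|: 193, 7, 272, 0, 98, 331, 2868, 83, 90
Sorted deviations: 0, 7, 83, 90, 98, 193, 272, 331, 2868 → MAD = 98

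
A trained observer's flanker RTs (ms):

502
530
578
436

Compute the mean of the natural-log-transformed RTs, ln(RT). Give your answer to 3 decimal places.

ln(RT): 6.2186, 6.2729, 6.3596, 6.0776
Σ ln(RT) = 24.9287
Mean = 24.9287/4 = 6.23217

6.232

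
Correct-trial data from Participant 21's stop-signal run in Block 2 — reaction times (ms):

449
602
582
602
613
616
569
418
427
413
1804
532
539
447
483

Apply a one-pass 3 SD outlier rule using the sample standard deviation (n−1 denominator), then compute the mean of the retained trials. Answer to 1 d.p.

n = 15, ΣRT = 9096, M = 606.400
Σ(x−M)² = 1616985.60; s = √(1616985.60/14) = 339.851
Cutoffs: 606.400 ± 3·339.851 → [-413.2, 1626.0]
Outside: 1804 → excluded.
Retained (n=14): Σ = 7292, mean = 7292/14 = 520.857

520.9 ms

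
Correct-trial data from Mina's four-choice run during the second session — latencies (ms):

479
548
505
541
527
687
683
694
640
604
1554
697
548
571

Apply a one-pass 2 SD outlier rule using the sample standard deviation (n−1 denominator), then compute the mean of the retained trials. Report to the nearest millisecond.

n = 14, ΣRT = 9278, M = 662.714
Σ(x−M)² = 928096.86; s = √(928096.86/13) = 267.193
Cutoffs: 662.714 ± 2·267.193 → [128.3, 1197.1]
Outside: 1554 → excluded.
Retained (n=13): Σ = 7724, mean = 7724/13 = 594.154

594 ms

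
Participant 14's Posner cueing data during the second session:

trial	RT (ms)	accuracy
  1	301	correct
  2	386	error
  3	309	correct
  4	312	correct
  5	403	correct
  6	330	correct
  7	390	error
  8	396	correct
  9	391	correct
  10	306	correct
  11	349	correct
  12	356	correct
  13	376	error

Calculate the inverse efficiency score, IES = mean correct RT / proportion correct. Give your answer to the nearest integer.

449 ms

Correct trials (n=10): 301, 309, 312, 403, 330, 396, 391, 306, 349, 356
Mean correct RT = 3453/10 = 345.3000 ms
Proportion correct = 10/13
IES = 345.3000 / (10/13) = 448.890 ms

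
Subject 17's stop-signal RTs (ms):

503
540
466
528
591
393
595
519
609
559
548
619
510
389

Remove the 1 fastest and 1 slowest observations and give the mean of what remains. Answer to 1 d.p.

530.1 ms

Sorted: 389, 393, 466, 503, 510, 519, 528, 540, 548, 559, 591, 595, 609, 619
Drop lowest 1 (389) and highest 1 (619)
Remaining (n=12): Σ = 6361, mean = 6361/12 = 530.083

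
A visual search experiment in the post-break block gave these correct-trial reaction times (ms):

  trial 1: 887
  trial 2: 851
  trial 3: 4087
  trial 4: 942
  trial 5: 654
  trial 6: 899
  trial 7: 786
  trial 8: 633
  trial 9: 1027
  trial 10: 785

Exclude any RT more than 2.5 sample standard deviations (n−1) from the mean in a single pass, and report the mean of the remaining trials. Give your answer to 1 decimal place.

829.3 ms

n = 10, ΣRT = 11551, M = 1155.100
Σ(x−M)² = 9684698.90; s = √(9684698.90/9) = 1037.342
Cutoffs: 1155.100 ± 2.5·1037.342 → [-1438.3, 3748.5]
Outside: 4087 → excluded.
Retained (n=9): Σ = 7464, mean = 7464/9 = 829.333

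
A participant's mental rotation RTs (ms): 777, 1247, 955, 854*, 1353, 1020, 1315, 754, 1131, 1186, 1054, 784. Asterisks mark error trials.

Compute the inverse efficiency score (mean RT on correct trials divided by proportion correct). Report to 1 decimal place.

Correct trials (n=11): 777, 1247, 955, 1353, 1020, 1315, 754, 1131, 1186, 1054, 784
Mean correct RT = 11576/11 = 1052.3636 ms
Proportion correct = 11/12
IES = 1052.3636 / (11/12) = 1148.033 ms

1148.0 ms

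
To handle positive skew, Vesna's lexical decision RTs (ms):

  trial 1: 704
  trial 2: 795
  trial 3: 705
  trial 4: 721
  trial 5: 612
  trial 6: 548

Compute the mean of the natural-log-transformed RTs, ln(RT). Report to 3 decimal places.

ln(RT): 6.5568, 6.6783, 6.5582, 6.5806, 6.4167, 6.3063
Σ ln(RT) = 39.0970
Mean = 39.0970/6 = 6.51616

6.516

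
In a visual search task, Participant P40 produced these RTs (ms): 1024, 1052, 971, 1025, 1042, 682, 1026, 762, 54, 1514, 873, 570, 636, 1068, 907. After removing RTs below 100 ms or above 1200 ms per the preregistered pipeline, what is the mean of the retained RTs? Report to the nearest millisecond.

Excluded: 54, 1514
Retained (n=13): Σ = 11638
Mean = 11638/13 = 895.2308

895 ms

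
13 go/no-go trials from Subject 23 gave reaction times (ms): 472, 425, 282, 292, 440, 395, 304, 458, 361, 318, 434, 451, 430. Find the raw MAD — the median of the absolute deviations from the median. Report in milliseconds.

33 ms

Sorted: 282, 292, 304, 318, 361, 395, 425, 430, 434, 440, 451, 458, 472 → median = 425
|x − 425|: 47, 0, 143, 133, 15, 30, 121, 33, 64, 107, 9, 26, 5
Sorted deviations: 0, 5, 9, 15, 26, 30, 33, 47, 64, 107, 121, 133, 143 → MAD = 33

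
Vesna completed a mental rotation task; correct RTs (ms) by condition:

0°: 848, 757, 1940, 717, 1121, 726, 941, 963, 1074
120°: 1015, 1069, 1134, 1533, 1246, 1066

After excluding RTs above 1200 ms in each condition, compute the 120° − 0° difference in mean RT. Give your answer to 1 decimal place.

0°: exclude 1940
120°: exclude 1533, 1246
M(0°) = 7147/8 = 893.375
M(120°) = 4284/4 = 1071.000
Difference = 1071.000 − 893.375 = 177.625 ms

177.6 ms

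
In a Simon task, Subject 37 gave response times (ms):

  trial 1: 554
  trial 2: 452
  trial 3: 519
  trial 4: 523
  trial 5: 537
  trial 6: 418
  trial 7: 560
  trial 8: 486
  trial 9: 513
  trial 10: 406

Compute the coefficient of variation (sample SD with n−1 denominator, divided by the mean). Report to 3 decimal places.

0.110

n = 10, Σ = 4968, M = 496.8000
Σ(x−M)² = 26901.600; s = √(26901.600/9) = 54.6724
CV = 54.6724 / 496.8000 = 0.11005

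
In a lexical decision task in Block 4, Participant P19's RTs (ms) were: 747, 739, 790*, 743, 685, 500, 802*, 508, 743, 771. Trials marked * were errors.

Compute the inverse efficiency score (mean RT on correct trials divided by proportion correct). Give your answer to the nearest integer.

Correct trials (n=8): 747, 739, 743, 685, 500, 508, 743, 771
Mean correct RT = 5436/8 = 679.5000 ms
Proportion correct = 8/10
IES = 679.5000 / (8/10) = 849.375 ms

849 ms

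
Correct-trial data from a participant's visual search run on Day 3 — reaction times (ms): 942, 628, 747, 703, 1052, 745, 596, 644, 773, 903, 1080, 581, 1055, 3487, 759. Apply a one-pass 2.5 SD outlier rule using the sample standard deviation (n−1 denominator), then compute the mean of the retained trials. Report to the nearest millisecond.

n = 15, ΣRT = 14695, M = 979.667
Σ(x−M)² = 7134619.33; s = √(7134619.33/14) = 713.874
Cutoffs: 979.667 ± 2.5·713.874 → [-805.0, 2764.4]
Outside: 3487 → excluded.
Retained (n=14): Σ = 11208, mean = 11208/14 = 800.571

801 ms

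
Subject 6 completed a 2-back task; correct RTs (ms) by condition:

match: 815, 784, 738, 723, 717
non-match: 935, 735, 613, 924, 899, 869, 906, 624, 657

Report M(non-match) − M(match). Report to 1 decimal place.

M(match) = 3777/5 = 755.400
M(non-match) = 7162/9 = 795.778
Difference = 795.778 − 755.400 = 40.378 ms

40.4 ms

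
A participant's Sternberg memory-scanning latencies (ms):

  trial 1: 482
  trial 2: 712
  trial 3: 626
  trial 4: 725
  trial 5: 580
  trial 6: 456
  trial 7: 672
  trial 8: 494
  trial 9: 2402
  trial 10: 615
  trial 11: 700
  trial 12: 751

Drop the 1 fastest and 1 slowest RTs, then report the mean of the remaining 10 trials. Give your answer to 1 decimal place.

Sorted: 456, 482, 494, 580, 615, 626, 672, 700, 712, 725, 751, 2402
Drop lowest 1 (456) and highest 1 (2402)
Remaining (n=10): Σ = 6357, mean = 6357/10 = 635.700

635.7 ms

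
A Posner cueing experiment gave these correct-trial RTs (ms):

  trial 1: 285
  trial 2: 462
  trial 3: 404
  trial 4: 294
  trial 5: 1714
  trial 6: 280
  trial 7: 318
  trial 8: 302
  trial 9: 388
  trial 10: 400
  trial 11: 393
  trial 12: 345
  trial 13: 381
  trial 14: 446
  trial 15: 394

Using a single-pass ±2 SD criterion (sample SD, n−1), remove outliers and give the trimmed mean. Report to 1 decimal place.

363.7 ms

n = 15, ΣRT = 6806, M = 453.733
Σ(x−M)² = 1748066.93; s = √(1748066.93/14) = 353.358
Cutoffs: 453.733 ± 2·353.358 → [-253.0, 1160.4]
Outside: 1714 → excluded.
Retained (n=14): Σ = 5092, mean = 5092/14 = 363.714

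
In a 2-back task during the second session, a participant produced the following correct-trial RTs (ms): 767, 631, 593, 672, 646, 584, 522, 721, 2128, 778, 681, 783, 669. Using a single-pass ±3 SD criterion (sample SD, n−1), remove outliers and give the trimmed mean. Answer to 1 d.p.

670.6 ms

n = 13, ΣRT = 10175, M = 782.692
Σ(x−M)² = 2034564.77; s = √(2034564.77/12) = 411.761
Cutoffs: 782.692 ± 3·411.761 → [-452.6, 2018.0]
Outside: 2128 → excluded.
Retained (n=12): Σ = 8047, mean = 8047/12 = 670.583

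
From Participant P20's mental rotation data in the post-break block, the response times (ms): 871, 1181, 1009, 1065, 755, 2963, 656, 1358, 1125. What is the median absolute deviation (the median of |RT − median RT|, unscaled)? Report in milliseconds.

194 ms

Sorted: 656, 755, 871, 1009, 1065, 1125, 1181, 1358, 2963 → median = 1065
|x − 1065|: 194, 116, 56, 0, 310, 1898, 409, 293, 60
Sorted deviations: 0, 56, 60, 116, 194, 293, 310, 409, 1898 → MAD = 194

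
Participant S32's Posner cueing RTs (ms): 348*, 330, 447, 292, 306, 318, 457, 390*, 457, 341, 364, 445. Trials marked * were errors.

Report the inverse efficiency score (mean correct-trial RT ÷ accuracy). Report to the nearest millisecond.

Correct trials (n=10): 330, 447, 292, 306, 318, 457, 457, 341, 364, 445
Mean correct RT = 3757/10 = 375.7000 ms
Proportion correct = 10/12
IES = 375.7000 / (10/12) = 450.840 ms

451 ms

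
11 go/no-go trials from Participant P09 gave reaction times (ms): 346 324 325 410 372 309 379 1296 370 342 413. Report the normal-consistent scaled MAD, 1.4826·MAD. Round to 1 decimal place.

Sorted: 309, 324, 325, 342, 346, 370, 372, 379, 410, 413, 1296 → median = 370
|x − 370| sorted: 0, 2, 9, 24, 28, 40, 43, 45, 46, 61, 926 → MAD = 40
Robust SD ≈ 1.4826 × 40 = 59.304

59.3 ms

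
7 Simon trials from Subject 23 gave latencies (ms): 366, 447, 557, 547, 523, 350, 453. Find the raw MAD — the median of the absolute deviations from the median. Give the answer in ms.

Sorted: 350, 366, 447, 453, 523, 547, 557 → median = 453
|x − 453|: 87, 6, 104, 94, 70, 103, 0
Sorted deviations: 0, 6, 70, 87, 94, 103, 104 → MAD = 87

87 ms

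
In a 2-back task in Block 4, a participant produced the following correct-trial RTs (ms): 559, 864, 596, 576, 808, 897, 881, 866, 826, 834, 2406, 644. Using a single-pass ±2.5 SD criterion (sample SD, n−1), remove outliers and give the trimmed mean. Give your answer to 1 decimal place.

n = 12, ΣRT = 10757, M = 896.417
Σ(x−M)² = 2668208.92; s = √(2668208.92/11) = 492.508
Cutoffs: 896.417 ± 2.5·492.508 → [-334.9, 2127.7]
Outside: 2406 → excluded.
Retained (n=11): Σ = 8351, mean = 8351/11 = 759.182

759.2 ms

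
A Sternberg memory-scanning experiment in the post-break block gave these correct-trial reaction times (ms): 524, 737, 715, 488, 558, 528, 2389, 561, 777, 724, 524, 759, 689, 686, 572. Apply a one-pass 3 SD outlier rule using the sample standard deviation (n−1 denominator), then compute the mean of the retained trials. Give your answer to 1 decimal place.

n = 15, ΣRT = 11231, M = 748.733
Σ(x−M)² = 3021342.93; s = √(3021342.93/14) = 464.554
Cutoffs: 748.733 ± 3·464.554 → [-644.9, 2142.4]
Outside: 2389 → excluded.
Retained (n=14): Σ = 8842, mean = 8842/14 = 631.571

631.6 ms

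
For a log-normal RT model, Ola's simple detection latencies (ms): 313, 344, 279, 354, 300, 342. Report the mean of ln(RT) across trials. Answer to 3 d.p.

ln(RT): 5.7462, 5.8406, 5.6312, 5.8693, 5.7038, 5.8348
Σ ln(RT) = 34.6259
Mean = 34.6259/6 = 5.77099

5.771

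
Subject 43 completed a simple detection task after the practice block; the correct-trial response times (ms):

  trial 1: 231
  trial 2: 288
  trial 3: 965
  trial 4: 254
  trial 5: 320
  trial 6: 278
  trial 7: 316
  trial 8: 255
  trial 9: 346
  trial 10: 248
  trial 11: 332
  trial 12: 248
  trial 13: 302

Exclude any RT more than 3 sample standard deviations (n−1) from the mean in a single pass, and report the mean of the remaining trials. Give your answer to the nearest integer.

285 ms

n = 13, ΣRT = 4383, M = 337.154
Σ(x−M)² = 443017.69; s = √(443017.69/12) = 192.141
Cutoffs: 337.154 ± 3·192.141 → [-239.3, 913.6]
Outside: 965 → excluded.
Retained (n=12): Σ = 3418, mean = 3418/12 = 284.833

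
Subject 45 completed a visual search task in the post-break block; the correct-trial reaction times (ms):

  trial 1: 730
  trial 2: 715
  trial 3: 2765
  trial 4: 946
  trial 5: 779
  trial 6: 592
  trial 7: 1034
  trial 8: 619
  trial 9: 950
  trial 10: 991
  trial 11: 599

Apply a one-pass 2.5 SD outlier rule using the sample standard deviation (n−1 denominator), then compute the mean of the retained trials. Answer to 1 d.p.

n = 11, ΣRT = 10720, M = 974.545
Σ(x−M)² = 3790142.73; s = √(3790142.73/10) = 615.641
Cutoffs: 974.545 ± 2.5·615.641 → [-564.6, 2513.6]
Outside: 2765 → excluded.
Retained (n=10): Σ = 7955, mean = 7955/10 = 795.500

795.5 ms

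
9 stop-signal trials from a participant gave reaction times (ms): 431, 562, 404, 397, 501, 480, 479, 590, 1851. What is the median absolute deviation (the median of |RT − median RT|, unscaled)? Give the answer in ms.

76 ms

Sorted: 397, 404, 431, 479, 480, 501, 562, 590, 1851 → median = 480
|x − 480|: 49, 82, 76, 83, 21, 0, 1, 110, 1371
Sorted deviations: 0, 1, 21, 49, 76, 82, 83, 110, 1371 → MAD = 76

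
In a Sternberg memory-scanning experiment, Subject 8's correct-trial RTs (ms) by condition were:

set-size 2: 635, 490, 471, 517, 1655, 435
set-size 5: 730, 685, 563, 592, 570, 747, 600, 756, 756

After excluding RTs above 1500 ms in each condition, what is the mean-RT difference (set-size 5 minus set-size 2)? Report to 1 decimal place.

157.0 ms

set-size 2: exclude 1655
M(set-size 2) = 2548/5 = 509.600
M(set-size 5) = 5999/9 = 666.556
Difference = 666.556 − 509.600 = 156.956 ms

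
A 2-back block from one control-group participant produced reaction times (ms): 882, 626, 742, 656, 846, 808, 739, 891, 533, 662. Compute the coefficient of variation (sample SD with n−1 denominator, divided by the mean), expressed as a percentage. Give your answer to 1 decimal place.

n = 10, Σ = 7385, M = 738.5000
Σ(x−M)² = 127792.500; s = √(127792.500/9) = 119.1603
CV = 119.1603 / 738.5000 = 0.16135 = 16.135%

16.1%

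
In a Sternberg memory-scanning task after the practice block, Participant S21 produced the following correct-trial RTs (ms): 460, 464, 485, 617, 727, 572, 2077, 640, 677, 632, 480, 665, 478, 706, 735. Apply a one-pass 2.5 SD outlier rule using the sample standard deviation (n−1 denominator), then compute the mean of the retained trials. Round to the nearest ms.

n = 15, ΣRT = 10415, M = 694.333
Σ(x−M)² = 2188093.33; s = √(2188093.33/14) = 395.338
Cutoffs: 694.333 ± 2.5·395.338 → [-294.0, 1682.7]
Outside: 2077 → excluded.
Retained (n=14): Σ = 8338, mean = 8338/14 = 595.571

596 ms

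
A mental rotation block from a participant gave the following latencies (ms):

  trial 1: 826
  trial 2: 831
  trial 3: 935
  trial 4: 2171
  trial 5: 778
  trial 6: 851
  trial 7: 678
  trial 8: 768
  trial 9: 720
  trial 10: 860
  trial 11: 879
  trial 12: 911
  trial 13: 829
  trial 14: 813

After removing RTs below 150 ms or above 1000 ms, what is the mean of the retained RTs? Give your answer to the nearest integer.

Excluded: 2171
Retained (n=13): Σ = 10679
Mean = 10679/13 = 821.4615

821 ms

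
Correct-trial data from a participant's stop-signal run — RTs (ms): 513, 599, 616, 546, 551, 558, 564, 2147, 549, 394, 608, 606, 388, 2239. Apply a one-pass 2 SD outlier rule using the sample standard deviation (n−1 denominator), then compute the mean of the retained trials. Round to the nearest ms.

541 ms

n = 14, ΣRT = 10878, M = 777.000
Σ(x−M)² = 4747208.00; s = √(4747208.00/13) = 604.293
Cutoffs: 777.000 ± 2·604.293 → [-431.6, 1985.6]
Outside: 2147, 2239 → excluded.
Retained (n=12): Σ = 6492, mean = 6492/12 = 541.000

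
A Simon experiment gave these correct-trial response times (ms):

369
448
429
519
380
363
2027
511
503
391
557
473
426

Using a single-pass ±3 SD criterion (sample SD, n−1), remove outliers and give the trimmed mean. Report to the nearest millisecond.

n = 13, ΣRT = 7396, M = 568.923
Σ(x−M)² = 2349874.92; s = √(2349874.92/12) = 442.519
Cutoffs: 568.923 ± 3·442.519 → [-758.6, 1896.5]
Outside: 2027 → excluded.
Retained (n=12): Σ = 5369, mean = 5369/12 = 447.417

447 ms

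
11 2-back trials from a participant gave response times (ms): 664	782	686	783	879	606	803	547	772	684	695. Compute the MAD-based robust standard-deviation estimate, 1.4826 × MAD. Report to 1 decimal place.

129.0 ms

Sorted: 547, 606, 664, 684, 686, 695, 772, 782, 783, 803, 879 → median = 695
|x − 695| sorted: 0, 9, 11, 31, 77, 87, 88, 89, 108, 148, 184 → MAD = 87
Robust SD ≈ 1.4826 × 87 = 128.986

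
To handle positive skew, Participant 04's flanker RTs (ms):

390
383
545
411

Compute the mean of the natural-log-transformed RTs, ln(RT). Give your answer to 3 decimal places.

ln(RT): 5.9661, 5.9480, 6.3008, 6.0186
Σ ln(RT) = 24.2336
Mean = 24.2336/4 = 6.05839

6.058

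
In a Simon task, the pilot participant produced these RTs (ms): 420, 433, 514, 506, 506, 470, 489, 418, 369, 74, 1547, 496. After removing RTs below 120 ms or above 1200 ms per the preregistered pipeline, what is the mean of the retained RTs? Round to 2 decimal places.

Excluded: 74, 1547
Retained (n=10): Σ = 4621
Mean = 4621/10 = 462.1000

462.10 ms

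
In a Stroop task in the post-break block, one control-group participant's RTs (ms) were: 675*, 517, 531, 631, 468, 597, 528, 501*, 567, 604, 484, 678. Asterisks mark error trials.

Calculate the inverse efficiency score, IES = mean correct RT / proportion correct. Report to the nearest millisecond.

Correct trials (n=10): 517, 531, 631, 468, 597, 528, 567, 604, 484, 678
Mean correct RT = 5605/10 = 560.5000 ms
Proportion correct = 10/12
IES = 560.5000 / (10/12) = 672.600 ms

673 ms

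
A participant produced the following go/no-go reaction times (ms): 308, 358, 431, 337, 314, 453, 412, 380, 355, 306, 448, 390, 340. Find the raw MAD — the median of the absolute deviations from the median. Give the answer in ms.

44 ms

Sorted: 306, 308, 314, 337, 340, 355, 358, 380, 390, 412, 431, 448, 453 → median = 358
|x − 358|: 50, 0, 73, 21, 44, 95, 54, 22, 3, 52, 90, 32, 18
Sorted deviations: 0, 3, 18, 21, 22, 32, 44, 50, 52, 54, 73, 90, 95 → MAD = 44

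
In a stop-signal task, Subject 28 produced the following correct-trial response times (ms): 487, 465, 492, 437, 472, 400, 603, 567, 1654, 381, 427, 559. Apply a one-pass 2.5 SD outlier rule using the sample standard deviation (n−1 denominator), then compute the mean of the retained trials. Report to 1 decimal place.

480.9 ms

n = 12, ΣRT = 6944, M = 578.667
Σ(x−M)² = 1311734.67; s = √(1311734.67/11) = 345.324
Cutoffs: 578.667 ± 2.5·345.324 → [-284.6, 1442.0]
Outside: 1654 → excluded.
Retained (n=11): Σ = 5290, mean = 5290/11 = 480.909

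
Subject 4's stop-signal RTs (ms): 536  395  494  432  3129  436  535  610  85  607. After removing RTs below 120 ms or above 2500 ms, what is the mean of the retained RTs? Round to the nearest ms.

Excluded: 85, 3129
Retained (n=8): Σ = 4045
Mean = 4045/8 = 505.6250

506 ms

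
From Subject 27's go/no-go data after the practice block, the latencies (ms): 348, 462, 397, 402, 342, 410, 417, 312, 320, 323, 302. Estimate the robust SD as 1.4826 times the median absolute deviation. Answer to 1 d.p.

Sorted: 302, 312, 320, 323, 342, 348, 397, 402, 410, 417, 462 → median = 348
|x − 348| sorted: 0, 6, 25, 28, 36, 46, 49, 54, 62, 69, 114 → MAD = 46
Robust SD ≈ 1.4826 × 46 = 68.200

68.2 ms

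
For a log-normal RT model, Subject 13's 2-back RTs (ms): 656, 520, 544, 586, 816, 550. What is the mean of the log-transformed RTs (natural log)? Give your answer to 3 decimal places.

6.404

ln(RT): 6.4862, 6.2538, 6.2989, 6.3733, 6.7044, 6.3099
Σ ln(RT) = 38.4266
Mean = 38.4266/6 = 6.40443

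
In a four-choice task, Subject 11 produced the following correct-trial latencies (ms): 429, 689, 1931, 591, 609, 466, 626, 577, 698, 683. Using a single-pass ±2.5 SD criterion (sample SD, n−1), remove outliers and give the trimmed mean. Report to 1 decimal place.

n = 10, ΣRT = 7299, M = 729.900
Σ(x−M)² = 1675798.90; s = √(1675798.90/9) = 431.509
Cutoffs: 729.900 ± 2.5·431.509 → [-348.9, 1808.7]
Outside: 1931 → excluded.
Retained (n=9): Σ = 5368, mean = 5368/9 = 596.444

596.4 ms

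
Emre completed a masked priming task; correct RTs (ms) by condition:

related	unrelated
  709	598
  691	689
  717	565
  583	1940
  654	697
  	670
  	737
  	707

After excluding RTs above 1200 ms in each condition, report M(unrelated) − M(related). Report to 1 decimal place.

-4.7 ms

unrelated: exclude 1940
M(related) = 3354/5 = 670.800
M(unrelated) = 4663/7 = 666.143
Difference = 666.143 − 670.800 = -4.657 ms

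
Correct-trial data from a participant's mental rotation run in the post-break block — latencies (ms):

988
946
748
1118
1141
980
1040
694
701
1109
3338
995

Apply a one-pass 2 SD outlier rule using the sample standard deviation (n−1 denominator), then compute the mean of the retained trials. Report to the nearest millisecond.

951 ms

n = 12, ΣRT = 13798, M = 1149.833
Σ(x−M)² = 5494155.67; s = √(5494155.67/11) = 706.731
Cutoffs: 1149.833 ± 2·706.731 → [-263.6, 2563.3]
Outside: 3338 → excluded.
Retained (n=11): Σ = 10460, mean = 10460/11 = 950.909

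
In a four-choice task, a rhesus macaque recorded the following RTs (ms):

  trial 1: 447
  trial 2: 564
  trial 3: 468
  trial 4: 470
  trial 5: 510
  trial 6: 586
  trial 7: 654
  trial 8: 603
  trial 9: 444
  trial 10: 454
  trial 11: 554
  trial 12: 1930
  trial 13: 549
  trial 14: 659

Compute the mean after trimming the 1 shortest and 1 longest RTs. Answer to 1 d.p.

543.2 ms

Sorted: 444, 447, 454, 468, 470, 510, 549, 554, 564, 586, 603, 654, 659, 1930
Drop lowest 1 (444) and highest 1 (1930)
Remaining (n=12): Σ = 6518, mean = 6518/12 = 543.167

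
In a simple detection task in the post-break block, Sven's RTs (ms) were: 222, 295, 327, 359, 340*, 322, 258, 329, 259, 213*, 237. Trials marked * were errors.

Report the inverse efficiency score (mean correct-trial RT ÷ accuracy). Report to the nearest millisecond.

Correct trials (n=9): 222, 295, 327, 359, 322, 258, 329, 259, 237
Mean correct RT = 2608/9 = 289.7778 ms
Proportion correct = 9/11
IES = 289.7778 / (9/11) = 354.173 ms

354 ms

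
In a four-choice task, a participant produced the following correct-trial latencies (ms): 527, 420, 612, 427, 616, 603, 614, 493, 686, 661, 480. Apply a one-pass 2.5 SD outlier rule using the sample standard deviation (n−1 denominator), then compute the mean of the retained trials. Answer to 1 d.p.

558.1 ms

n = 11, ΣRT = 6139, M = 558.091
Σ(x−M)² = 85908.91; s = √(85908.91/10) = 92.687
Cutoffs: 558.091 ± 2.5·92.687 → [326.4, 789.8]
No RTs fall outside the cutoffs; all 11 retained. Mean = 6139/11 = 558.091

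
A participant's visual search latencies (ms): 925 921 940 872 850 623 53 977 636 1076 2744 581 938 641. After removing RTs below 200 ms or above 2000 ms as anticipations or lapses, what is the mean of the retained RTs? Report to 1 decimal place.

Excluded: 53, 2744
Retained (n=12): Σ = 9980
Mean = 9980/12 = 831.6667

831.7 ms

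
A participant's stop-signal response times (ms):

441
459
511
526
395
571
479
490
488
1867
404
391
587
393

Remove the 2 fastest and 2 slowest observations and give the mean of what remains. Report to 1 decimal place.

Sorted: 391, 393, 395, 404, 441, 459, 479, 488, 490, 511, 526, 571, 587, 1867
Drop lowest 2 (391, 393) and highest 2 (587, 1867)
Remaining (n=10): Σ = 4764, mean = 4764/10 = 476.400

476.4 ms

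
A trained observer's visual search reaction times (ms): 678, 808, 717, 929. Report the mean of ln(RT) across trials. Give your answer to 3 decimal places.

6.656

ln(RT): 6.5191, 6.6946, 6.5751, 6.8341
Σ ln(RT) = 26.6229
Mean = 26.6229/4 = 6.65572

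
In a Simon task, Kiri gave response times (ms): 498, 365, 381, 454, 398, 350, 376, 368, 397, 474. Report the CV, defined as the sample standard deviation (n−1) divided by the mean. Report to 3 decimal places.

n = 10, Σ = 4061, M = 406.1000
Σ(x−M)² = 23322.900; s = √(23322.900/9) = 50.9061
CV = 50.9061 / 406.1000 = 0.12535

0.125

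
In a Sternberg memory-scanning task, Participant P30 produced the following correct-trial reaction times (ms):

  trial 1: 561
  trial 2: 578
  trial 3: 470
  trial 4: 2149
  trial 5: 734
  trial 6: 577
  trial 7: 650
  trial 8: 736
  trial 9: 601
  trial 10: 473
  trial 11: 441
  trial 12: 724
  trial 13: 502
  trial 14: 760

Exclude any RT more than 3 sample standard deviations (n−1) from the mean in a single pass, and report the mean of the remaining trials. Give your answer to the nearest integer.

601 ms

n = 14, ΣRT = 9956, M = 711.143
Σ(x−M)² = 2376839.71; s = √(2376839.71/13) = 427.591
Cutoffs: 711.143 ± 3·427.591 → [-571.6, 1993.9]
Outside: 2149 → excluded.
Retained (n=13): Σ = 7807, mean = 7807/13 = 600.538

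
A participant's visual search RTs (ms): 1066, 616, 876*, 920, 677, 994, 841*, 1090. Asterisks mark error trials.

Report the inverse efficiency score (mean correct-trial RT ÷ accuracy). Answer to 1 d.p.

Correct trials (n=6): 1066, 616, 920, 677, 994, 1090
Mean correct RT = 5363/6 = 893.8333 ms
Proportion correct = 6/8
IES = 893.8333 / (6/8) = 1191.778 ms

1191.8 ms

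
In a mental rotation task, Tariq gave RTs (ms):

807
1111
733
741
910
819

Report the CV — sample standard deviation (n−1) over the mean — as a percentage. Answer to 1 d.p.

16.6%

n = 6, Σ = 5121, M = 853.5000
Σ(x−M)² = 100027.500; s = √(100027.500/5) = 141.4408
CV = 141.4408 / 853.5000 = 0.16572 = 16.572%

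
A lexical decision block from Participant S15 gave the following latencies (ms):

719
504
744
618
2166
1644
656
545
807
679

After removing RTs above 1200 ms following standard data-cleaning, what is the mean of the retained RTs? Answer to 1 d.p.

Excluded: 1644, 2166
Retained (n=8): Σ = 5272
Mean = 5272/8 = 659.0000

659.0 ms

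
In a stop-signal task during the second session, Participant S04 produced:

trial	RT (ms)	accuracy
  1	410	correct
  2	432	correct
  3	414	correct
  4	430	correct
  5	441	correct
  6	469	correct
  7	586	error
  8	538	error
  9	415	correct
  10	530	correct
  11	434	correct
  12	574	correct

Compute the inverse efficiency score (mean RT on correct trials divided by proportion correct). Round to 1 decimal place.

545.9 ms

Correct trials (n=10): 410, 432, 414, 430, 441, 469, 415, 530, 434, 574
Mean correct RT = 4549/10 = 454.9000 ms
Proportion correct = 10/12
IES = 454.9000 / (10/12) = 545.880 ms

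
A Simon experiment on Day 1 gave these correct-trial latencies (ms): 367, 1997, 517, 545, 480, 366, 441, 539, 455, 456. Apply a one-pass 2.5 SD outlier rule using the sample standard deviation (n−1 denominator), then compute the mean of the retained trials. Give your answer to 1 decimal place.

n = 10, ΣRT = 6163, M = 616.300
Σ(x−M)² = 2153074.10; s = √(2153074.10/9) = 489.112
Cutoffs: 616.300 ± 2.5·489.112 → [-606.5, 1839.1]
Outside: 1997 → excluded.
Retained (n=9): Σ = 4166, mean = 4166/9 = 462.889

462.9 ms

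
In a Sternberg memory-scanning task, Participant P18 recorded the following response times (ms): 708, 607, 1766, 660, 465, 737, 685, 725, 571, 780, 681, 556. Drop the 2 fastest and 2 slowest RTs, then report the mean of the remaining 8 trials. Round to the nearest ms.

672 ms

Sorted: 465, 556, 571, 607, 660, 681, 685, 708, 725, 737, 780, 1766
Drop lowest 2 (465, 556) and highest 2 (780, 1766)
Remaining (n=8): Σ = 5374, mean = 5374/8 = 671.750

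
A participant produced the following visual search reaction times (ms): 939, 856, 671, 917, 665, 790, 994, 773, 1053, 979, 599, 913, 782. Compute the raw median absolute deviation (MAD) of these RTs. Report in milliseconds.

Sorted: 599, 665, 671, 773, 782, 790, 856, 913, 917, 939, 979, 994, 1053 → median = 856
|x − 856|: 83, 0, 185, 61, 191, 66, 138, 83, 197, 123, 257, 57, 74
Sorted deviations: 0, 57, 61, 66, 74, 83, 83, 123, 138, 185, 191, 197, 257 → MAD = 83

83 ms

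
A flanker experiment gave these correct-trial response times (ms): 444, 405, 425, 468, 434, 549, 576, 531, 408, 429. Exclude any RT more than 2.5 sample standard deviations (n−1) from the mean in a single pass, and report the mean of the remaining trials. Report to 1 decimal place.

466.9 ms

n = 10, ΣRT = 4669, M = 466.900
Σ(x−M)² = 34852.90; s = √(34852.90/9) = 62.230
Cutoffs: 466.900 ± 2.5·62.230 → [311.3, 622.5]
No RTs fall outside the cutoffs; all 10 retained. Mean = 4669/10 = 466.900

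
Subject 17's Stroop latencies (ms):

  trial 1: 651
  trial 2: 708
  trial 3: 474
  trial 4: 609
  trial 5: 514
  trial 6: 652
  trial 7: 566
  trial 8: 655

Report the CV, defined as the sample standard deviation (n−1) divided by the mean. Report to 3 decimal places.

n = 8, Σ = 4829, M = 603.6250
Σ(x−M)² = 44397.875; s = √(44397.875/7) = 79.6402
CV = 79.6402 / 603.6250 = 0.13194

0.132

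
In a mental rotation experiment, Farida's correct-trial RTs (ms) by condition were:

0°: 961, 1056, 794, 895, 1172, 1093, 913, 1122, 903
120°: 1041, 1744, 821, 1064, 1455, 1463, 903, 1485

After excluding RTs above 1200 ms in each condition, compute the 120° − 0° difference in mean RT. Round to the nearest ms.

-33 ms

120°: exclude 1744, 1455, 1463, 1485
M(0°) = 8909/9 = 989.889
M(120°) = 3829/4 = 957.250
Difference = 957.250 − 989.889 = -32.639 ms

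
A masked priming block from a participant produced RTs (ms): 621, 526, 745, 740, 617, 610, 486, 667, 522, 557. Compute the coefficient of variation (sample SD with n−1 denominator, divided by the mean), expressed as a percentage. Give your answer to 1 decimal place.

n = 10, Σ = 6091, M = 609.1000
Σ(x−M)² = 71520.900; s = √(71520.900/9) = 89.1446
CV = 89.1446 / 609.1000 = 0.14635 = 14.635%

14.6%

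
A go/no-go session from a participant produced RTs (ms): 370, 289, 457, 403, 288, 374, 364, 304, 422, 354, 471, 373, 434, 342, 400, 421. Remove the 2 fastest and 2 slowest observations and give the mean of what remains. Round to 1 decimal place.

380.1 ms

Sorted: 288, 289, 304, 342, 354, 364, 370, 373, 374, 400, 403, 421, 422, 434, 457, 471
Drop lowest 2 (288, 289) and highest 2 (457, 471)
Remaining (n=12): Σ = 4561, mean = 4561/12 = 380.083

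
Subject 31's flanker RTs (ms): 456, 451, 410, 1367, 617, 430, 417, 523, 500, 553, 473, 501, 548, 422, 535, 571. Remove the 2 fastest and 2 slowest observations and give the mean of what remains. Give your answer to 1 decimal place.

Sorted: 410, 417, 422, 430, 451, 456, 473, 500, 501, 523, 535, 548, 553, 571, 617, 1367
Drop lowest 2 (410, 417) and highest 2 (617, 1367)
Remaining (n=12): Σ = 5963, mean = 5963/12 = 496.917

496.9 ms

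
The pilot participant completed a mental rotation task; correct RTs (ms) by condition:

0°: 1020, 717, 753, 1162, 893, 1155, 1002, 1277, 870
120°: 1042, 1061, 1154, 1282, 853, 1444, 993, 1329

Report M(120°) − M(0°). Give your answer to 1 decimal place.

161.5 ms

M(0°) = 8849/9 = 983.222
M(120°) = 9158/8 = 1144.750
Difference = 1144.750 − 983.222 = 161.528 ms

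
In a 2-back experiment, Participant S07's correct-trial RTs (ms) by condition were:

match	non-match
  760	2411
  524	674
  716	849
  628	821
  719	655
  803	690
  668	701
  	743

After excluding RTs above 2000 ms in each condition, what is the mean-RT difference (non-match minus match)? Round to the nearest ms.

non-match: exclude 2411
M(match) = 4818/7 = 688.286
M(non-match) = 5133/7 = 733.286
Difference = 733.286 − 688.286 = 45.000 ms

45 ms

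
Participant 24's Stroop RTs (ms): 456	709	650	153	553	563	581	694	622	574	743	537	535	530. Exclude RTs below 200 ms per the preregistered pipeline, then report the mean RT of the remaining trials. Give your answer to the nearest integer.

596 ms

Excluded: 153
Retained (n=13): Σ = 7747
Mean = 7747/13 = 595.9231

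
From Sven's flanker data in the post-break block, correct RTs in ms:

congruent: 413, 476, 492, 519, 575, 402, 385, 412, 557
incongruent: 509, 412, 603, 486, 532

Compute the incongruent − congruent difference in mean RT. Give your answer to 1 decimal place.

M(congruent) = 4231/9 = 470.111
M(incongruent) = 2542/5 = 508.400
Difference = 508.400 − 470.111 = 38.289 ms

38.3 ms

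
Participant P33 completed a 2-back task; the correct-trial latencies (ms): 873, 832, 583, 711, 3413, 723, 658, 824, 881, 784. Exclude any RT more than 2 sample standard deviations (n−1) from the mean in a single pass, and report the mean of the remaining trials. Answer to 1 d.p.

763.2 ms

n = 10, ΣRT = 10282, M = 1028.200
Σ(x−M)² = 6401865.60; s = √(6401865.60/9) = 843.397
Cutoffs: 1028.200 ± 2·843.397 → [-658.6, 2715.0]
Outside: 3413 → excluded.
Retained (n=9): Σ = 6869, mean = 6869/9 = 763.222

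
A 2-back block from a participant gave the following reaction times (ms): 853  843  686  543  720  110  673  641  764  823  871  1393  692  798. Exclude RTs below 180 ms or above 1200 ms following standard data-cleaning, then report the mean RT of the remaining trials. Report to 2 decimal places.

742.25 ms

Excluded: 110, 1393
Retained (n=12): Σ = 8907
Mean = 8907/12 = 742.2500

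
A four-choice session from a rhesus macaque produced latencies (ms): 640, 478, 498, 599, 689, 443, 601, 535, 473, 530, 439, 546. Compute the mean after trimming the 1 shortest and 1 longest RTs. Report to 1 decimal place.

534.3 ms

Sorted: 439, 443, 473, 478, 498, 530, 535, 546, 599, 601, 640, 689
Drop lowest 1 (439) and highest 1 (689)
Remaining (n=10): Σ = 5343, mean = 5343/10 = 534.300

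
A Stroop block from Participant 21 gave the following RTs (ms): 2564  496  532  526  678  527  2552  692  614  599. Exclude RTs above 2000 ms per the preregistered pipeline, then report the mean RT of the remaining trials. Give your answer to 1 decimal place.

Excluded: 2552, 2564
Retained (n=8): Σ = 4664
Mean = 4664/8 = 583.0000

583.0 ms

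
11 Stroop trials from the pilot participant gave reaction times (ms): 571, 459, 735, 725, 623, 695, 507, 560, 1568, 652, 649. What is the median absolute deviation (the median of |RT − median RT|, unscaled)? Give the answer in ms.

78 ms

Sorted: 459, 507, 560, 571, 623, 649, 652, 695, 725, 735, 1568 → median = 649
|x − 649|: 78, 190, 86, 76, 26, 46, 142, 89, 919, 3, 0
Sorted deviations: 0, 3, 26, 46, 76, 78, 86, 89, 142, 190, 919 → MAD = 78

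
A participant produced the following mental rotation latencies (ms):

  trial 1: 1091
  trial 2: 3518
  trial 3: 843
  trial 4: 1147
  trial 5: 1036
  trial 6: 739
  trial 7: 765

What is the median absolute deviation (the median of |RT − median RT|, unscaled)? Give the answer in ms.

193 ms

Sorted: 739, 765, 843, 1036, 1091, 1147, 3518 → median = 1036
|x − 1036|: 55, 2482, 193, 111, 0, 297, 271
Sorted deviations: 0, 55, 111, 193, 271, 297, 2482 → MAD = 193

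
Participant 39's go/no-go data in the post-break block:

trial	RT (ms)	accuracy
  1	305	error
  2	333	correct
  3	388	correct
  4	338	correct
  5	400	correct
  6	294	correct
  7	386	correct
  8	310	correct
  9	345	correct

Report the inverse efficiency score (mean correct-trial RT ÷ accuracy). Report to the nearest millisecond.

393 ms

Correct trials (n=8): 333, 388, 338, 400, 294, 386, 310, 345
Mean correct RT = 2794/8 = 349.2500 ms
Proportion correct = 8/9
IES = 349.2500 / (8/9) = 392.906 ms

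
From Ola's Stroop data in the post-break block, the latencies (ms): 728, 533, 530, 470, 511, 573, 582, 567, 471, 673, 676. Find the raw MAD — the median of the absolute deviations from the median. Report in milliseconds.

Sorted: 470, 471, 511, 530, 533, 567, 573, 582, 673, 676, 728 → median = 567
|x − 567|: 161, 34, 37, 97, 56, 6, 15, 0, 96, 106, 109
Sorted deviations: 0, 6, 15, 34, 37, 56, 96, 97, 106, 109, 161 → MAD = 56

56 ms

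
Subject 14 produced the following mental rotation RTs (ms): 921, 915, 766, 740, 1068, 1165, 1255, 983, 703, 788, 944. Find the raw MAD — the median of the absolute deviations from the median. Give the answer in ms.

147 ms

Sorted: 703, 740, 766, 788, 915, 921, 944, 983, 1068, 1165, 1255 → median = 921
|x − 921|: 0, 6, 155, 181, 147, 244, 334, 62, 218, 133, 23
Sorted deviations: 0, 6, 23, 62, 133, 147, 155, 181, 218, 244, 334 → MAD = 147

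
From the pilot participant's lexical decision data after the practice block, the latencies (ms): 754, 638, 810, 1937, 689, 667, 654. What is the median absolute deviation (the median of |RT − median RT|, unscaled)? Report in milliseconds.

51 ms

Sorted: 638, 654, 667, 689, 754, 810, 1937 → median = 689
|x − 689|: 65, 51, 121, 1248, 0, 22, 35
Sorted deviations: 0, 22, 35, 51, 65, 121, 1248 → MAD = 51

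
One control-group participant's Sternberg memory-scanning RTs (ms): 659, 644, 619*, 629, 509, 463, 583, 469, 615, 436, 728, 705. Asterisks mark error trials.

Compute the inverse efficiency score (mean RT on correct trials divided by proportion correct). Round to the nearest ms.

639 ms

Correct trials (n=11): 659, 644, 629, 509, 463, 583, 469, 615, 436, 728, 705
Mean correct RT = 6440/11 = 585.4545 ms
Proportion correct = 11/12
IES = 585.4545 / (11/12) = 638.678 ms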